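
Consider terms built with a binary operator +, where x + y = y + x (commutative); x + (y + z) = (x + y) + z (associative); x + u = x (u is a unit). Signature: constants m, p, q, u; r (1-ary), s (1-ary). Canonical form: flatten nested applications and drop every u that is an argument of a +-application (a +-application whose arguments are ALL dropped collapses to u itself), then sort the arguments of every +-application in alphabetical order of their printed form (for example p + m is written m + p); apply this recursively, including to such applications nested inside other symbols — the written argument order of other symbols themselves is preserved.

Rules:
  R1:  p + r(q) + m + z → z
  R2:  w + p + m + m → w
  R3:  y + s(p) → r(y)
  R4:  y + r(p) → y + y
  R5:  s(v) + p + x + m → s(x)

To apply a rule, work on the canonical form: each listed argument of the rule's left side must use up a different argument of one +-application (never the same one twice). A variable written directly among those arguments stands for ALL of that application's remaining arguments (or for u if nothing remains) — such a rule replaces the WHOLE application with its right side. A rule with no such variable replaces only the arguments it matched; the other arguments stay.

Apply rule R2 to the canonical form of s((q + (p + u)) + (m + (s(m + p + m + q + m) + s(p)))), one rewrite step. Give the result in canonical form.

Canonical form:  s(m + p + q + s(m + m + m + p + q) + s(p))
Apply R2:  consuming m, m, p;  w := m + q
Every leftover argument binds to the variable; the entire application is replaced.
New term:  s(m + p + q + s(m + q) + s(p))

Answer: s(m + p + q + s(m + q) + s(p))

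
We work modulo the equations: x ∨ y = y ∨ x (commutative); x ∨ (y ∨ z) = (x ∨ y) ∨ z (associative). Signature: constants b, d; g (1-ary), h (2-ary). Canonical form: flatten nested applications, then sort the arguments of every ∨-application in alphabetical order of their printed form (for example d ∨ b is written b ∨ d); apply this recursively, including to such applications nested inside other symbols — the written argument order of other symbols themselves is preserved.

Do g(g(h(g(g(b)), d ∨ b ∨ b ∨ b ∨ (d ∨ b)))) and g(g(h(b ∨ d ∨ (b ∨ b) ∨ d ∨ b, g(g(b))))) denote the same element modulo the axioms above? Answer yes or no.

Left:  g(g(h(g(g(b)), d ∨ b ∨ b ∨ b ∨ (d ∨ b))))
  Focus inside:  d ∨ b ∨ b ∨ b ∨ (d ∨ b)
  Un-nest:  d ∨ b ∨ b ∨ b ∨ d ∨ b
  Order the arguments:  b ∨ b ∨ b ∨ b ∨ d ∨ d
  Put back:  g(g(h(g(g(b)), b ∨ b ∨ b ∨ b ∨ d ∨ d)))
Right:  g(g(h(b ∨ d ∨ (b ∨ b) ∨ d ∨ b, g(g(b)))))
  Descend into:  b ∨ d ∨ (b ∨ b) ∨ d ∨ b
  Flatten:  b ∨ d ∨ b ∨ b ∨ d ∨ b
  Sort:  b ∨ b ∨ b ∨ b ∨ d ∨ d
  Reassemble:  g(g(h(b ∨ b ∨ b ∨ b ∨ d ∨ d, g(g(b)))))

Answer: no — g(g(h(g(g(b)), b ∨ b ∨ b ∨ b ∨ d ∨ d))) vs g(g(h(b ∨ b ∨ b ∨ b ∨ d ∨ d, g(g(b)))))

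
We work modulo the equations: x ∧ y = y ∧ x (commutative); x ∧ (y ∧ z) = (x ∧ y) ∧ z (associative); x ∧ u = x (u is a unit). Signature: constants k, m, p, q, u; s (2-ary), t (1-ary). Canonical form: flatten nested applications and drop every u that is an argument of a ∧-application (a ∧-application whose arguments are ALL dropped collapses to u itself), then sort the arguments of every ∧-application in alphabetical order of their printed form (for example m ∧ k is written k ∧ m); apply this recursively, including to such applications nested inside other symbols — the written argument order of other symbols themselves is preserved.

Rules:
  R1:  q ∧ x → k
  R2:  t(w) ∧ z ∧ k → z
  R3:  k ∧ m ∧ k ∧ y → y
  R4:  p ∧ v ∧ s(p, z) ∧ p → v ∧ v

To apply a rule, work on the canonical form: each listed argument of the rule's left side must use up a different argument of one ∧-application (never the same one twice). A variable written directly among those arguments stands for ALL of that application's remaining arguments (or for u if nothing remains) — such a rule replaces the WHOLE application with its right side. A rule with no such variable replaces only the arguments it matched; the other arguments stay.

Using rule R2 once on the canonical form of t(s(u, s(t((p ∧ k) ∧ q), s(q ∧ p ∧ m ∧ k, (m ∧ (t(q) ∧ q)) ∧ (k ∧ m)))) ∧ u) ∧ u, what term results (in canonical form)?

Answer: t(s(u, s(t(k ∧ p ∧ q), s(k ∧ m ∧ p ∧ q, m ∧ m ∧ q))))

Derivation:
Canonical form:  t(s(u, s(t(k ∧ p ∧ q), s(k ∧ m ∧ p ∧ q, k ∧ m ∧ m ∧ q ∧ t(q)))))
Match R2:  consume k, t(q);  w := q, z := m ∧ m ∧ q
The variable takes the whole remainder — replace the entire application.
Giving:  t(s(u, s(t(k ∧ p ∧ q), s(k ∧ m ∧ p ∧ q, m ∧ m ∧ q))))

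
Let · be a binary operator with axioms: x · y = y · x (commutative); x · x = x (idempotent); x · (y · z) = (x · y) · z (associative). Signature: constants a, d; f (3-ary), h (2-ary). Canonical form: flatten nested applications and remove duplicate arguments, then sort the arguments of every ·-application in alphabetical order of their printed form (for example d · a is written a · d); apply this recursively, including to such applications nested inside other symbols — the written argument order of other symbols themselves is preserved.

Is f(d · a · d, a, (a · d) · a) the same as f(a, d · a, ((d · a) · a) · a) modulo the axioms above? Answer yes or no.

Answer: no — f(a · d, a, a · d) vs f(a, a · d, a · d)

Derivation:
Left:  f(d · a · d, a, (a · d) · a)
  Descend into:  (a · d) · a
  Flatten:  a · d · a
  Deduplicate:  drop duplicate a
  Sort:  a · d
  Rebuild:  f(a · d, a, a · d)
Right:  f(a, d · a, ((d · a) · a) · a)
  Focus inside:  ((d · a) · a) · a
  Flatten:  d · a · a · a
  Idempotence:  drop duplicate a, a
  Sort:  a · d
  Reassemble:  f(a, a · d, a · d)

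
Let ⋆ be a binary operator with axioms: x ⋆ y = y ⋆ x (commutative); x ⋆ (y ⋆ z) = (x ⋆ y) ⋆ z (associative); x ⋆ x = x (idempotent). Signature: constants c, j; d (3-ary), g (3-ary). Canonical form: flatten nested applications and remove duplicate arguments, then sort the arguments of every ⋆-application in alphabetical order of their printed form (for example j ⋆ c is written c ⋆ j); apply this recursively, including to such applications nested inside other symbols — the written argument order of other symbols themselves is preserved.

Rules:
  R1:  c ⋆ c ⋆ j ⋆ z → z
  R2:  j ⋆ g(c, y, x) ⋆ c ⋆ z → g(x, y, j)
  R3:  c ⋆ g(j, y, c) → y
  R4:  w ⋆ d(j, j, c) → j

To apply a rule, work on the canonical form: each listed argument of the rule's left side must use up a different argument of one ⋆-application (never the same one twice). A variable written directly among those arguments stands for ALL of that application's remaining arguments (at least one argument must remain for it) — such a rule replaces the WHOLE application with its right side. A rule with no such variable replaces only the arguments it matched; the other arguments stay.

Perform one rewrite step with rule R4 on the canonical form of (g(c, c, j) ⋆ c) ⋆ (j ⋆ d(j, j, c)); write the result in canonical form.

Canonical form:  c ⋆ d(j, j, c) ⋆ g(c, c, j) ⋆ j
R4 matches:  uses d(j, j, c);  w := c ⋆ g(c, c, j) ⋆ j
The extension variable absorbs all remaining arguments, so the whole application is rewritten.
Result:  j

Answer: j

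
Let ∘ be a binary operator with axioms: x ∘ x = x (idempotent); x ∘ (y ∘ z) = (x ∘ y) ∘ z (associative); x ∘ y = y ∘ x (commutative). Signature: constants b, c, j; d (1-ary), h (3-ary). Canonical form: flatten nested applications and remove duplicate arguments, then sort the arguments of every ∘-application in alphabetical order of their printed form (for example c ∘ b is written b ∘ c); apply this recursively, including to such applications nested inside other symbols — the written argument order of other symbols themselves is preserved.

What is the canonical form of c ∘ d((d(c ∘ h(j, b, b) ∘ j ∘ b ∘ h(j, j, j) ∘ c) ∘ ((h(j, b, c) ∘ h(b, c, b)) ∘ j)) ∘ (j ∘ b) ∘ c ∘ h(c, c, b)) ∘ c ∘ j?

Answer: c ∘ d(b ∘ c ∘ d(b ∘ c ∘ h(j, b, b) ∘ h(j, j, j) ∘ j) ∘ h(b, c, b) ∘ h(c, c, b) ∘ h(j, b, c) ∘ j) ∘ j

Derivation:
Inside:  d((d(c ∘ h(j, b, b) ∘ j ∘ b ∘ h(j, j, j) ∘ c) ∘ ((h(j, b, c) ∘ h(b, c, b)) ∘ j)) ∘ (j ∘ b) ∘ c ∘ h(c, c, b))  →  d(b ∘ c ∘ d(b ∘ c ∘ h(j, b, b) ∘ h(j, j, j) ∘ j) ∘ h(b, c, b) ∘ h(c, c, b) ∘ h(j, b, c) ∘ j)
Idempotence:  drop duplicate c
Sort:  c ∘ d(b ∘ c ∘ d(b ∘ c ∘ h(j, b, b) ∘ h(j, j, j) ∘ j) ∘ h(b, c, b) ∘ h(c, c, b) ∘ h(j, b, c) ∘ j) ∘ j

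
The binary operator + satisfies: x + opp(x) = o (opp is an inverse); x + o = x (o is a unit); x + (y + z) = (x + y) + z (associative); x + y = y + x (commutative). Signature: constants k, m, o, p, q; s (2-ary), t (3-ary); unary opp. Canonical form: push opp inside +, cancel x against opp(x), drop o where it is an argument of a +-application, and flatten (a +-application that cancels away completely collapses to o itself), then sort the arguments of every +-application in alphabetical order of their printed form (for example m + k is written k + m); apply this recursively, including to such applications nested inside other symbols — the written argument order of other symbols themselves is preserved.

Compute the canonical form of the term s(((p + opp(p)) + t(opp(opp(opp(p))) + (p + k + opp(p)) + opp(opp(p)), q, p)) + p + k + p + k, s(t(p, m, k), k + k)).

Work inside:  ((p + opp(p)) + t(opp(opp(opp(p))) + (p + k + opp(p)) + opp(opp(p)), q, p)) + p + k + p + k
Push opp inside:  distribute opp over + and collapse double opp
Collect terms:  p + p + t(k, q, p) + k + k
Sort arguments:  k + k + p + p + t(k, q, p)
Put back:  s(k + k + p + p + t(k, q, p), s(t(p, m, k), k + k))

Answer: s(k + k + p + p + t(k, q, p), s(t(p, m, k), k + k))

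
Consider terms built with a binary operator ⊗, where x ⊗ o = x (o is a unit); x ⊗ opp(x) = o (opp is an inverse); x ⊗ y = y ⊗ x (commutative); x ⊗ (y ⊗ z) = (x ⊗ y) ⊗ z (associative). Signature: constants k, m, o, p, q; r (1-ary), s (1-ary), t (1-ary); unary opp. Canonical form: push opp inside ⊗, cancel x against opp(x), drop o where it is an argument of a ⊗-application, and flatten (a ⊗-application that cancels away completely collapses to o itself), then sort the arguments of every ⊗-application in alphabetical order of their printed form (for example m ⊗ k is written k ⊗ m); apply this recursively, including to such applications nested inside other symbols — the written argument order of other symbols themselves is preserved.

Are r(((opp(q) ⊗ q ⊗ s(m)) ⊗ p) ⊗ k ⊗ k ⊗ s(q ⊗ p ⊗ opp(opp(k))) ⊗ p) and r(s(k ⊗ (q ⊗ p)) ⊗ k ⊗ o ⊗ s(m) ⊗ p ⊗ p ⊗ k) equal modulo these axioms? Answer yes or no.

Left:  r(((opp(q) ⊗ q ⊗ s(m)) ⊗ p) ⊗ k ⊗ k ⊗ s(q ⊗ p ⊗ opp(opp(k))) ⊗ p)
  Work inside:  ((opp(q) ⊗ q ⊗ s(m)) ⊗ p) ⊗ k ⊗ k ⊗ s(q ⊗ p ⊗ opp(opp(k))) ⊗ p
  Push opp inside:  distribute opp over ⊗ and collapse double opp
  Cancel:  q cancels
  Collect terms:  s(m) ⊗ p ⊗ p ⊗ k ⊗ k ⊗ s(k ⊗ p ⊗ q)
  Order the arguments:  k ⊗ k ⊗ p ⊗ p ⊗ s(k ⊗ p ⊗ q) ⊗ s(m)
  Rebuild:  r(k ⊗ k ⊗ p ⊗ p ⊗ s(k ⊗ p ⊗ q) ⊗ s(m))
Right:  r(s(k ⊗ (q ⊗ p)) ⊗ k ⊗ o ⊗ s(m) ⊗ p ⊗ p ⊗ k)
  Descend into:  s(k ⊗ (q ⊗ p)) ⊗ k ⊗ o ⊗ s(m) ⊗ p ⊗ p ⊗ k
  Collect terms:  s(k ⊗ p ⊗ q) ⊗ k ⊗ k ⊗ s(m) ⊗ p ⊗ p
  Order the arguments:  k ⊗ k ⊗ p ⊗ p ⊗ s(k ⊗ p ⊗ q) ⊗ s(m)
  Rebuild:  r(k ⊗ k ⊗ p ⊗ p ⊗ s(k ⊗ p ⊗ q) ⊗ s(m))

Answer: yes — both canonical forms are r(k ⊗ k ⊗ p ⊗ p ⊗ s(k ⊗ p ⊗ q) ⊗ s(m))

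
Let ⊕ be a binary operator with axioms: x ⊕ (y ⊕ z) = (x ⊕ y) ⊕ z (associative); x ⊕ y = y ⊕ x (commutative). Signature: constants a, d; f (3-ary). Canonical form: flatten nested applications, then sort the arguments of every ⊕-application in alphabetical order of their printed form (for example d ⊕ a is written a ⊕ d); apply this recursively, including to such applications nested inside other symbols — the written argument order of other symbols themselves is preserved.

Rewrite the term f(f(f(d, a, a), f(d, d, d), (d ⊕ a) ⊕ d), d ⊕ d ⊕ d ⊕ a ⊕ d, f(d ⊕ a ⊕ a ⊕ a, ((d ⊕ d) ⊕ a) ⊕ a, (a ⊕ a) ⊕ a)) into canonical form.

Descend into:  ((d ⊕ d) ⊕ a) ⊕ a
Merge nested applications:  d ⊕ d ⊕ a ⊕ a
Sort arguments:  a ⊕ a ⊕ d ⊕ d
Rebuild:  f(f(f(d, a, a), f(d, d, d), a ⊕ d ⊕ d), a ⊕ d ⊕ d ⊕ d ⊕ d, f(a ⊕ a ⊕ a ⊕ d, a ⊕ a ⊕ d ⊕ d, a ⊕ a ⊕ a))

Answer: f(f(f(d, a, a), f(d, d, d), a ⊕ d ⊕ d), a ⊕ d ⊕ d ⊕ d ⊕ d, f(a ⊕ a ⊕ a ⊕ d, a ⊕ a ⊕ d ⊕ d, a ⊕ a ⊕ a))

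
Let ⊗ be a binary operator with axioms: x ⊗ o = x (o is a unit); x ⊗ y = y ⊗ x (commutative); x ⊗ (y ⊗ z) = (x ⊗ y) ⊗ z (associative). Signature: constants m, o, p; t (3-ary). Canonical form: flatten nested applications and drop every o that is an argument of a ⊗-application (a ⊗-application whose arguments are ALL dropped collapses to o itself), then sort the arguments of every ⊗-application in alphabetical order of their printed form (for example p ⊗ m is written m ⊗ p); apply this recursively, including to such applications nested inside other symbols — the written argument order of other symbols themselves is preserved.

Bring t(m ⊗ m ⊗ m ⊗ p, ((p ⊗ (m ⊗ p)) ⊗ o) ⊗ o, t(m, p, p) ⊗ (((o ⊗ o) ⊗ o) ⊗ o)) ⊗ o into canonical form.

Simplify inside:  t(m ⊗ m ⊗ m ⊗ p, ((p ⊗ (m ⊗ p)) ⊗ o) ⊗ o, t(m, p, p) ⊗ (((o ⊗ o) ⊗ o) ⊗ o))  →  t(m ⊗ m ⊗ m ⊗ p, m ⊗ p ⊗ p, t(m, p, p))
Drop the unit:  drop o
Sort arguments:  t(m ⊗ m ⊗ m ⊗ p, m ⊗ p ⊗ p, t(m, p, p))

Answer: t(m ⊗ m ⊗ m ⊗ p, m ⊗ p ⊗ p, t(m, p, p))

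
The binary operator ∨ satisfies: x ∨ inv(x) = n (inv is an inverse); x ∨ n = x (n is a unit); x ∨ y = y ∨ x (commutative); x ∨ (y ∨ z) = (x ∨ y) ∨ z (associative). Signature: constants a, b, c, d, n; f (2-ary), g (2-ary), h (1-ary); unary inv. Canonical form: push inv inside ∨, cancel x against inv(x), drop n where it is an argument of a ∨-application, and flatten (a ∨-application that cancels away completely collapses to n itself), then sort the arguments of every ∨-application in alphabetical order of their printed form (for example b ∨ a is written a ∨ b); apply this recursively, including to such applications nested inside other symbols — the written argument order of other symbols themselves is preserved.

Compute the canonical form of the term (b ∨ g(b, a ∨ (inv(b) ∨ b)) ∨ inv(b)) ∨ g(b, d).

Inverses cancel:  b cancels
Collect:  g(b, a) ∨ g(b, d)

Answer: g(b, a) ∨ g(b, d)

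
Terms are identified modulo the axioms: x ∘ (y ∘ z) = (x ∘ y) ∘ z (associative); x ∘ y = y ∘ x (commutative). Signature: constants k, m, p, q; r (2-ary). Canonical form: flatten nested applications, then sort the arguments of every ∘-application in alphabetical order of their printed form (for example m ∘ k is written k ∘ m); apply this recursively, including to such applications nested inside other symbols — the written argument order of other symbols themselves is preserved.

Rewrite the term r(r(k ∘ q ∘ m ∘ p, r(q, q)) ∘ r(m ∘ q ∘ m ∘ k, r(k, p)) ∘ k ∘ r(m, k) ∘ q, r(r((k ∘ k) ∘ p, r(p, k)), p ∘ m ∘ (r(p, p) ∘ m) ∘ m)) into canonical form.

Answer: r(k ∘ q ∘ r(k ∘ m ∘ m ∘ q, r(k, p)) ∘ r(k ∘ m ∘ p ∘ q, r(q, q)) ∘ r(m, k), r(r(k ∘ k ∘ p, r(p, k)), m ∘ m ∘ m ∘ p ∘ r(p, p)))

Derivation:
Focus inside:  r(k ∘ q ∘ m ∘ p, r(q, q)) ∘ r(m ∘ q ∘ m ∘ k, r(k, p)) ∘ k ∘ r(m, k) ∘ q
Inside:  r(k ∘ q ∘ m ∘ p, r(q, q))  →  r(k ∘ m ∘ p ∘ q, r(q, q))
Simplify inside:  r(m ∘ q ∘ m ∘ k, r(k, p))  →  r(k ∘ m ∘ m ∘ q, r(k, p))
Sort:  k ∘ q ∘ r(k ∘ m ∘ m ∘ q, r(k, p)) ∘ r(k ∘ m ∘ p ∘ q, r(q, q)) ∘ r(m, k)
Reassemble:  r(k ∘ q ∘ r(k ∘ m ∘ m ∘ q, r(k, p)) ∘ r(k ∘ m ∘ p ∘ q, r(q, q)) ∘ r(m, k), r(r(k ∘ k ∘ p, r(p, k)), m ∘ m ∘ m ∘ p ∘ r(p, p)))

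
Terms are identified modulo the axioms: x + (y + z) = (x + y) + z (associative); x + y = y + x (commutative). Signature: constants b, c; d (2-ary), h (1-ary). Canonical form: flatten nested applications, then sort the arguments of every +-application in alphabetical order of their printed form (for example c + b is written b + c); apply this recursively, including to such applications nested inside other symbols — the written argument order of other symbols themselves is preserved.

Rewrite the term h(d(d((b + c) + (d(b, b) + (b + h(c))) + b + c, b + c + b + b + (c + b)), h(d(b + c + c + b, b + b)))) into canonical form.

Answer: h(d(d(b + b + b + c + c + d(b, b) + h(c), b + b + b + b + c + c), h(d(b + b + c + c, b + b))))

Derivation:
Descend into:  (b + c) + (d(b, b) + (b + h(c))) + b + c
Merge nested applications:  b + c + d(b, b) + b + h(c) + b + c
Sort:  b + b + b + c + c + d(b, b) + h(c)
Reassemble:  h(d(d(b + b + b + c + c + d(b, b) + h(c), b + b + b + b + c + c), h(d(b + b + c + c, b + b))))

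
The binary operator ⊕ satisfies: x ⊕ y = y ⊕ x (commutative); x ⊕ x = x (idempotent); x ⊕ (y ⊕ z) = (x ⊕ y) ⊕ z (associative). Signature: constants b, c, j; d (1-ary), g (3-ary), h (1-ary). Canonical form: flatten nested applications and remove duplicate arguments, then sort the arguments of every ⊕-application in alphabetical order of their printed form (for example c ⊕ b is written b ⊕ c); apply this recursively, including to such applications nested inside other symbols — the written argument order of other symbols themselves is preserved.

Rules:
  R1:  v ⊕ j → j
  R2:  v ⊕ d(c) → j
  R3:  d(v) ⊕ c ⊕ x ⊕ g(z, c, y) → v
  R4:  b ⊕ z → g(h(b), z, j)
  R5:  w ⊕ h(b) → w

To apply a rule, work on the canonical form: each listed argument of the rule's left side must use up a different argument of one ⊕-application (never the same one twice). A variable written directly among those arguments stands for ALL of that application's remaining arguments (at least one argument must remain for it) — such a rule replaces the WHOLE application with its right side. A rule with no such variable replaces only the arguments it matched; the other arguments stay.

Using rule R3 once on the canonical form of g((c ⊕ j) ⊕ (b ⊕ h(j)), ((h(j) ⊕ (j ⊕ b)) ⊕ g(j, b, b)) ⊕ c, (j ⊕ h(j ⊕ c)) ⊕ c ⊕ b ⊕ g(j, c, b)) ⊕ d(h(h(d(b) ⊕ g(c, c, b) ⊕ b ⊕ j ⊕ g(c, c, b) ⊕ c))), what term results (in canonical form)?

Canonical form:  d(h(h(b ⊕ c ⊕ d(b) ⊕ g(c, c, b) ⊕ j))) ⊕ g(b ⊕ c ⊕ h(j) ⊕ j, b ⊕ c ⊕ g(j, b, b) ⊕ h(j) ⊕ j, b ⊕ c ⊕ g(j, c, b) ⊕ h(c ⊕ j) ⊕ j)
Apply R3:  consuming c, d(b), g(c, c, b);  v := b, x := b ⊕ j, y := b, z := c
The variable takes the whole remainder — replace the entire application.
Result:  d(h(h(b))) ⊕ g(b ⊕ c ⊕ h(j) ⊕ j, b ⊕ c ⊕ g(j, b, b) ⊕ h(j) ⊕ j, b ⊕ c ⊕ g(j, c, b) ⊕ h(c ⊕ j) ⊕ j)

Answer: d(h(h(b))) ⊕ g(b ⊕ c ⊕ h(j) ⊕ j, b ⊕ c ⊕ g(j, b, b) ⊕ h(j) ⊕ j, b ⊕ c ⊕ g(j, c, b) ⊕ h(c ⊕ j) ⊕ j)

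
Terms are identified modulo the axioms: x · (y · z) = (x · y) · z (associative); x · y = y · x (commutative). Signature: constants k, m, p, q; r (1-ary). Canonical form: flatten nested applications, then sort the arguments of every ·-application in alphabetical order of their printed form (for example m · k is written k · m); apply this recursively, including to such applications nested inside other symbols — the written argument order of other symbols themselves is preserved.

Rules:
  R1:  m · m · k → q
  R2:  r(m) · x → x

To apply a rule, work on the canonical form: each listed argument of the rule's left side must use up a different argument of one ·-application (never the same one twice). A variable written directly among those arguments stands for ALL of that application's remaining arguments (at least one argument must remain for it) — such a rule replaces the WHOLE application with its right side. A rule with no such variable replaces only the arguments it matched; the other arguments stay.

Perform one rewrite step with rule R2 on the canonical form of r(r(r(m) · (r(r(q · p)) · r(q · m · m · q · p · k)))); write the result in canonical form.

Answer: r(r(r(k · m · m · p · q · q) · r(r(p · q))))

Derivation:
Canonical form:  r(r(r(k · m · m · p · q · q) · r(m) · r(r(p · q))))
Apply R2:  consuming r(m);  x := r(k · m · m · p · q · q) · r(r(p · q))
The extension variable absorbs all remaining arguments, so the whole application is rewritten.
New term:  r(r(r(k · m · m · p · q · q) · r(r(p · q))))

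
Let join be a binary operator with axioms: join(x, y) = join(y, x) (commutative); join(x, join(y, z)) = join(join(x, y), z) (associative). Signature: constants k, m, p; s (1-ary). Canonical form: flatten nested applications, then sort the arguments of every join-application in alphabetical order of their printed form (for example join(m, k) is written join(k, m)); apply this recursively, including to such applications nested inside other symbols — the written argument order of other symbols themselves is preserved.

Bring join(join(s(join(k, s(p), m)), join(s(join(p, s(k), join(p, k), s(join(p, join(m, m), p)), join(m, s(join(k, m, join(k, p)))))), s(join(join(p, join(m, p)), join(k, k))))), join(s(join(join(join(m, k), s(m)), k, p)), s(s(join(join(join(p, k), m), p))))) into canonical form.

Un-nest:  join(s(join(k, s(p), m)), s(join(p, s(k), join(p, k), s(join(p, join(m, m), p)), join(m, s(join(k, m, join(k, p)))))), s(join(join(p, join(m, p)), join(k, k))), s(join(join(join(m, k), s(m)), k, p)), s(s(join(join(join(p, k), m), p))))
Simplify inside:  s(join(k, s(p), m))  →  s(join(k, m, s(p)))
Simplify inside:  s(join(p, s(k), join(p, k), s(join(p, join(m, m), p)), join(m, s(join(k, m, join(k, p))))))  →  s(join(k, m, p, p, s(join(k, k, m, p)), s(join(m, m, p, p)), s(k)))
Canonicalize subterm:  s(join(join(p, join(m, p)), join(k, k)))  →  s(join(k, k, m, p, p))
Sort arguments:  join(s(join(k, k, m, p, p)), s(join(k, k, m, p, s(m))), s(join(k, m, p, p, s(join(k, k, m, p)), s(join(m, m, p, p)), s(k))), s(join(k, m, s(p))), s(s(join(k, m, p, p))))

Answer: join(s(join(k, k, m, p, p)), s(join(k, k, m, p, s(m))), s(join(k, m, p, p, s(join(k, k, m, p)), s(join(m, m, p, p)), s(k))), s(join(k, m, s(p))), s(s(join(k, m, p, p))))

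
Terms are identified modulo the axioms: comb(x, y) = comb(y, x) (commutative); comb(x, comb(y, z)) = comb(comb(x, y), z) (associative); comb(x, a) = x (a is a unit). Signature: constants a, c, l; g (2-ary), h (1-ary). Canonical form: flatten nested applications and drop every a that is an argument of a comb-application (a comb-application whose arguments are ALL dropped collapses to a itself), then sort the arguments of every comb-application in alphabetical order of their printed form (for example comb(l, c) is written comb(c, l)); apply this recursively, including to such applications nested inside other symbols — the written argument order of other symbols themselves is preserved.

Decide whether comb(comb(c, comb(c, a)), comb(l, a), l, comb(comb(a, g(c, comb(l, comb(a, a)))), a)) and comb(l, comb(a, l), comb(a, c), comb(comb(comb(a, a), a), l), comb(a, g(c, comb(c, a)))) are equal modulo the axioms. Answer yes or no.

Answer: no — comb(c, c, g(c, l), l, l) vs comb(c, g(c, c), l, l, l)

Derivation:
Left:  comb(comb(c, comb(c, a)), comb(l, a), l, comb(comb(a, g(c, comb(l, comb(a, a)))), a))
  Un-nest:  comb(c, c, a, l, a, l, a, g(c, comb(l, comb(a, a))), a)
  Inside:  g(c, comb(l, comb(a, a)))  →  g(c, l)
  Units out:  drop a (×4)
  Sort arguments:  comb(c, c, g(c, l), l, l)
Right:  comb(l, comb(a, l), comb(a, c), comb(comb(comb(a, a), a), l), comb(a, g(c, comb(c, a))))
  Flatten:  comb(l, a, l, a, c, a, a, a, l, a, g(c, comb(c, a)))
  Simplify inside:  g(c, comb(c, a))  →  g(c, c)
  Units out:  drop a (×6)
  Sort arguments:  comb(c, g(c, c), l, l, l)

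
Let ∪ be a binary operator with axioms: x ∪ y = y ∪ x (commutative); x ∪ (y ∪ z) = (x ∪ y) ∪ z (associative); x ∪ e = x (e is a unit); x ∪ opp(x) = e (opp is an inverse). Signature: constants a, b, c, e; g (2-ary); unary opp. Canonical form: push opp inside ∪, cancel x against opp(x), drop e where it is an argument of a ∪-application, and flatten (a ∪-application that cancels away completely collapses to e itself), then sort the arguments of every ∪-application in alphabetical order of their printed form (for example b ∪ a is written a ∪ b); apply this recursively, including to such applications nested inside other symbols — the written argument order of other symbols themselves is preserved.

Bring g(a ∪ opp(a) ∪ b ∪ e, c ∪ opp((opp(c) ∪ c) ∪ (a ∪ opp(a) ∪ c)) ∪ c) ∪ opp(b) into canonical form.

Answer: g(b, c) ∪ opp(b)

Derivation:
Push opp inside:  distribute opp over ∪ and collapse double opp
Combine occurrences:  g(b, c) ∪ opp(b)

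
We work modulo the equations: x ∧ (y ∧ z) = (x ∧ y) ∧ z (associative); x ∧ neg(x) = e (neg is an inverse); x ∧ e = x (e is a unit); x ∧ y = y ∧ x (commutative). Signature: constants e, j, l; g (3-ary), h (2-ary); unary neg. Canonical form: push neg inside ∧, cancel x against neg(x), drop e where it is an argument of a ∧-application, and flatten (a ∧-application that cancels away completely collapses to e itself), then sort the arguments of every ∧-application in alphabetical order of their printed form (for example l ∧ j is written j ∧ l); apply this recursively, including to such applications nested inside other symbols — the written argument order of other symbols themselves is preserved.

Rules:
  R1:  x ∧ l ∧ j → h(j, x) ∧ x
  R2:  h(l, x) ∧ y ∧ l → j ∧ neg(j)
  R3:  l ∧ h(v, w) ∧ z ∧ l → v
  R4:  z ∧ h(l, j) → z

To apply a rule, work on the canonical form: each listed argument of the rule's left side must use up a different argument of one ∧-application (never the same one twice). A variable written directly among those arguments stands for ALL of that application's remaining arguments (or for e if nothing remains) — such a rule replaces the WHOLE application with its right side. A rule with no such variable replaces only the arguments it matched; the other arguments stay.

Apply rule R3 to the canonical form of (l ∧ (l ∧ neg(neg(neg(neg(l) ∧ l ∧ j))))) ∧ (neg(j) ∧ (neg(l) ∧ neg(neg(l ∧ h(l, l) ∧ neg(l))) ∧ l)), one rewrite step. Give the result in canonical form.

Answer: l

Derivation:
Canonical form:  h(l, l) ∧ l ∧ l ∧ neg(j) ∧ neg(j)
Apply R3:  consuming h(l, l), l, l;  v := l, w := l, z := neg(j) ∧ neg(j)
Every leftover argument binds to the variable; the entire application is replaced.
Result:  l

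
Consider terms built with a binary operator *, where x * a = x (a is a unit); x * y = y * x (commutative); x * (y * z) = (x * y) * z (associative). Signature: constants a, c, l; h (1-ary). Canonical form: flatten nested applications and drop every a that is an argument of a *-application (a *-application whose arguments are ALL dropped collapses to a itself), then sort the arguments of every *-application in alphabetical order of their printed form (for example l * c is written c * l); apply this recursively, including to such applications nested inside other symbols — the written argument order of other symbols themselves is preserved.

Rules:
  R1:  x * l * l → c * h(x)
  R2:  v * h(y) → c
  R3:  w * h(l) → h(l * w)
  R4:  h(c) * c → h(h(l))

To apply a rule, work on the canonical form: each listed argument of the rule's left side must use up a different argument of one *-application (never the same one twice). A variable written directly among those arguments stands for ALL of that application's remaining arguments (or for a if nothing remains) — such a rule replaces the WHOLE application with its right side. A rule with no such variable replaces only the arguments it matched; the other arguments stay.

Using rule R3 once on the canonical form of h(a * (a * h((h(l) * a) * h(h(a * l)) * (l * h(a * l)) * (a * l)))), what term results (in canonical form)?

Canonical form:  h(h(h(h(l)) * h(l) * h(l) * l * l))
Apply R3:  consuming h(l);  w := h(h(l)) * h(l) * l * l
The extension variable absorbs all remaining arguments, so the whole application is rewritten.
Result:  h(h(h(h(h(l)) * h(l) * l * l * l)))

Answer: h(h(h(h(h(l)) * h(l) * l * l * l)))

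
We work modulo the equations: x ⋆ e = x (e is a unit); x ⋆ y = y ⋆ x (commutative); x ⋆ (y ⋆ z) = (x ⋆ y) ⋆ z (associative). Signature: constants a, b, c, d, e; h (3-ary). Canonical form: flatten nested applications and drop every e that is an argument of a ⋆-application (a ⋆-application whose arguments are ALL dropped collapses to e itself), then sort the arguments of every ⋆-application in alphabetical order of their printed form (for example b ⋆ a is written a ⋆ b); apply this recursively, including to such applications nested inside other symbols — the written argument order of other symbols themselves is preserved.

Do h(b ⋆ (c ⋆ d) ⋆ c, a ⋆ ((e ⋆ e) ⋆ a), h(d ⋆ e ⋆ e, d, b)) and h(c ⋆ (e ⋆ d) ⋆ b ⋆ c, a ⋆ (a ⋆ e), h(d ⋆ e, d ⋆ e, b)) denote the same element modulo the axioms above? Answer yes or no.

Left:  h(b ⋆ (c ⋆ d) ⋆ c, a ⋆ ((e ⋆ e) ⋆ a), h(d ⋆ e ⋆ e, d, b))
  Work inside:  a ⋆ ((e ⋆ e) ⋆ a)
  Flatten:  a ⋆ e ⋆ e ⋆ a
  Unit:  drop e (×2)
  Order the arguments:  a ⋆ a
  Put back:  h(b ⋆ c ⋆ c ⋆ d, a ⋆ a, h(d, d, b))
Right:  h(c ⋆ (e ⋆ d) ⋆ b ⋆ c, a ⋆ (a ⋆ e), h(d ⋆ e, d ⋆ e, b))
  Focus inside:  c ⋆ (e ⋆ d) ⋆ b ⋆ c
  Merge nested applications:  c ⋆ e ⋆ d ⋆ b ⋆ c
  Units out:  drop e
  Order the arguments:  b ⋆ c ⋆ c ⋆ d
  Rebuild:  h(b ⋆ c ⋆ c ⋆ d, a ⋆ a, h(d, d, b))

Answer: yes — both canonical forms are h(b ⋆ c ⋆ c ⋆ d, a ⋆ a, h(d, d, b))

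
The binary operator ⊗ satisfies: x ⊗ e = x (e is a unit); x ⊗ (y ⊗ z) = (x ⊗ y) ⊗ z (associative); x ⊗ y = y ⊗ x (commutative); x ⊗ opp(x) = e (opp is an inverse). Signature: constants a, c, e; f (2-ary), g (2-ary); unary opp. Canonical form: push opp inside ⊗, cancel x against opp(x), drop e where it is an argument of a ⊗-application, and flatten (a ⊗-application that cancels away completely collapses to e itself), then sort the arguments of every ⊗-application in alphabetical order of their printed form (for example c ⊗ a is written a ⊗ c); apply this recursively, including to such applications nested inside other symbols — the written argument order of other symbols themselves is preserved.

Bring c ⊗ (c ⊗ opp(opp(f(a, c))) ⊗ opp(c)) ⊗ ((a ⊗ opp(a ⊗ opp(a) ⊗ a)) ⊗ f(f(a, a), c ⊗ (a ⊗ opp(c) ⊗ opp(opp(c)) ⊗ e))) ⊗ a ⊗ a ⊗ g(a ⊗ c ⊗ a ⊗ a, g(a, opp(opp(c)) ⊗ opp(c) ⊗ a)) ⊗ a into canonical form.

Answer: a ⊗ a ⊗ a ⊗ c ⊗ f(a, c) ⊗ f(f(a, a), a ⊗ c) ⊗ g(a ⊗ a ⊗ a ⊗ c, g(a, a))

Derivation:
Push opp inside:  distribute opp over ⊗ and collapse double opp
Collect:  c ⊗ f(a, c) ⊗ a ⊗ a ⊗ a ⊗ f(f(a, a), a ⊗ c) ⊗ g(a ⊗ a ⊗ a ⊗ c, g(a, a))
Order the arguments:  a ⊗ a ⊗ a ⊗ c ⊗ f(a, c) ⊗ f(f(a, a), a ⊗ c) ⊗ g(a ⊗ a ⊗ a ⊗ c, g(a, a))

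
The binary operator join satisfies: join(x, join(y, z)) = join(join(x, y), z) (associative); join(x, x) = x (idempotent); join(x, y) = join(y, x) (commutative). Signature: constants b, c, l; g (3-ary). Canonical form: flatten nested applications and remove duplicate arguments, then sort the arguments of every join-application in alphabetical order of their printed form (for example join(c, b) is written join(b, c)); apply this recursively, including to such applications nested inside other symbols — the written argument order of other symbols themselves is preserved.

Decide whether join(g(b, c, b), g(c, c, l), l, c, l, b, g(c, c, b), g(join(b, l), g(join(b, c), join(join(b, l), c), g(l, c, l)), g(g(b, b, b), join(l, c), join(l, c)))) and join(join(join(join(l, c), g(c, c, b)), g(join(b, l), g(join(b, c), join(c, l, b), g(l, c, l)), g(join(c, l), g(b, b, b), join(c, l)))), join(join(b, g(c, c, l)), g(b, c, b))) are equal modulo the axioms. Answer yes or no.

Left:  join(g(b, c, b), g(c, c, l), l, c, l, b, g(c, c, b), g(join(b, l), g(join(b, c), join(join(b, l), c), g(l, c, l)), g(g(b, b, b), join(l, c), join(l, c))))
  Simplify inside:  g(join(b, l), g(join(b, c), join(join(b, l), c), g(l, c, l)), g(g(b, b, b), join(l, c), join(l, c)))  →  g(join(b, l), g(join(b, c), join(b, c, l), g(l, c, l)), g(g(b, b, b), join(c, l), join(c, l)))
  Drop duplicates:  drop duplicate l
  Order the arguments:  join(b, c, g(b, c, b), g(c, c, b), g(c, c, l), g(join(b, l), g(join(b, c), join(b, c, l), g(l, c, l)), g(g(b, b, b), join(c, l), join(c, l))), l)
Right:  join(join(join(join(l, c), g(c, c, b)), g(join(b, l), g(join(b, c), join(c, l, b), g(l, c, l)), g(join(c, l), g(b, b, b), join(c, l)))), join(join(b, g(c, c, l)), g(b, c, b)))
  Merge nested applications:  join(l, c, g(c, c, b), g(join(b, l), g(join(b, c), join(c, l, b), g(l, c, l)), g(join(c, l), g(b, b, b), join(c, l))), b, g(c, c, l), g(b, c, b))
  Canonicalize subterm:  g(join(b, l), g(join(b, c), join(c, l, b), g(l, c, l)), g(join(c, l), g(b, b, b), join(c, l)))  →  g(join(b, l), g(join(b, c), join(b, c, l), g(l, c, l)), g(join(c, l), g(b, b, b), join(c, l)))
  Sort:  join(b, c, g(b, c, b), g(c, c, b), g(c, c, l), g(join(b, l), g(join(b, c), join(b, c, l), g(l, c, l)), g(join(c, l), g(b, b, b), join(c, l))), l)

Answer: no — join(b, c, g(b, c, b), g(c, c, b), g(c, c, l), g(join(b, l), g(join(b, c), join(b, c, l), g(l, c, l)), g(g(b, b, b), join(c, l), join(c, l))), l) vs join(b, c, g(b, c, b), g(c, c, b), g(c, c, l), g(join(b, l), g(join(b, c), join(b, c, l), g(l, c, l)), g(join(c, l), g(b, b, b), join(c, l))), l)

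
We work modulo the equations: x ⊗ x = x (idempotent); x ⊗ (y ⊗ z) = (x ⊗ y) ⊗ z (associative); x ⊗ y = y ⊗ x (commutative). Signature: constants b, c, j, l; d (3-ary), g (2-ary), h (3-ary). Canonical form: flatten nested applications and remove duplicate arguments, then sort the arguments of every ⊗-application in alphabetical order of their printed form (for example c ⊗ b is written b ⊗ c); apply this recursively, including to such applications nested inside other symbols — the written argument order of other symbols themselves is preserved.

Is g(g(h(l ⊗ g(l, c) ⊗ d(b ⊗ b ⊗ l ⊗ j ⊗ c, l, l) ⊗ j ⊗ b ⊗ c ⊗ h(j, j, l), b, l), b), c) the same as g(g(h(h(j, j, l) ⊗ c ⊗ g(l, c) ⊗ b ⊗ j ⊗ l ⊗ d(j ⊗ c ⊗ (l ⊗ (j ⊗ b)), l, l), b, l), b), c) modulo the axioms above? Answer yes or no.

Left:  g(g(h(l ⊗ g(l, c) ⊗ d(b ⊗ b ⊗ l ⊗ j ⊗ c, l, l) ⊗ j ⊗ b ⊗ c ⊗ h(j, j, l), b, l), b), c)
  Descend into:  l ⊗ g(l, c) ⊗ d(b ⊗ b ⊗ l ⊗ j ⊗ c, l, l) ⊗ j ⊗ b ⊗ c ⊗ h(j, j, l)
  Simplify inside:  d(b ⊗ b ⊗ l ⊗ j ⊗ c, l, l)  →  d(b ⊗ c ⊗ j ⊗ l, l, l)
  Order the arguments:  b ⊗ c ⊗ d(b ⊗ c ⊗ j ⊗ l, l, l) ⊗ g(l, c) ⊗ h(j, j, l) ⊗ j ⊗ l
  Put back:  g(g(h(b ⊗ c ⊗ d(b ⊗ c ⊗ j ⊗ l, l, l) ⊗ g(l, c) ⊗ h(j, j, l) ⊗ j ⊗ l, b, l), b), c)
Right:  g(g(h(h(j, j, l) ⊗ c ⊗ g(l, c) ⊗ b ⊗ j ⊗ l ⊗ d(j ⊗ c ⊗ (l ⊗ (j ⊗ b)), l, l), b, l), b), c)
  Work inside:  h(j, j, l) ⊗ c ⊗ g(l, c) ⊗ b ⊗ j ⊗ l ⊗ d(j ⊗ c ⊗ (l ⊗ (j ⊗ b)), l, l)
  Canonicalize subterm:  d(j ⊗ c ⊗ (l ⊗ (j ⊗ b)), l, l)  →  d(b ⊗ c ⊗ j ⊗ l, l, l)
  Sort arguments:  b ⊗ c ⊗ d(b ⊗ c ⊗ j ⊗ l, l, l) ⊗ g(l, c) ⊗ h(j, j, l) ⊗ j ⊗ l
  Put back:  g(g(h(b ⊗ c ⊗ d(b ⊗ c ⊗ j ⊗ l, l, l) ⊗ g(l, c) ⊗ h(j, j, l) ⊗ j ⊗ l, b, l), b), c)

Answer: yes — both canonical forms are g(g(h(b ⊗ c ⊗ d(b ⊗ c ⊗ j ⊗ l, l, l) ⊗ g(l, c) ⊗ h(j, j, l) ⊗ j ⊗ l, b, l), b), c)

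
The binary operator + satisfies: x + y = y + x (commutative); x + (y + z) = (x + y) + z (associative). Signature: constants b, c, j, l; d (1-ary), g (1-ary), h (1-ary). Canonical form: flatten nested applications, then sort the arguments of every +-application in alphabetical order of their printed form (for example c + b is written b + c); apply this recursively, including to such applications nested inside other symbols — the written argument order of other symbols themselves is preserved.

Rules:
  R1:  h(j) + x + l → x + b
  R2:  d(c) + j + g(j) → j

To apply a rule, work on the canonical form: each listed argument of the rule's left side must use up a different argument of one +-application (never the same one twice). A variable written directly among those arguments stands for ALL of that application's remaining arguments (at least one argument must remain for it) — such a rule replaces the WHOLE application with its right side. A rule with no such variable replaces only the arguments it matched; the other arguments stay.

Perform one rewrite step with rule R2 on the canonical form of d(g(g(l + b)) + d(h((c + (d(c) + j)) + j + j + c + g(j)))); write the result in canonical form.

Answer: d(d(h(c + c + j + j + j)) + g(g(b + l)))

Derivation:
Canonical form:  d(d(h(c + c + d(c) + g(j) + j + j + j)) + g(g(b + l)))
R2 matches:  uses d(c), g(j), j
Giving:  d(d(h(c + c + j + j + j)) + g(g(b + l)))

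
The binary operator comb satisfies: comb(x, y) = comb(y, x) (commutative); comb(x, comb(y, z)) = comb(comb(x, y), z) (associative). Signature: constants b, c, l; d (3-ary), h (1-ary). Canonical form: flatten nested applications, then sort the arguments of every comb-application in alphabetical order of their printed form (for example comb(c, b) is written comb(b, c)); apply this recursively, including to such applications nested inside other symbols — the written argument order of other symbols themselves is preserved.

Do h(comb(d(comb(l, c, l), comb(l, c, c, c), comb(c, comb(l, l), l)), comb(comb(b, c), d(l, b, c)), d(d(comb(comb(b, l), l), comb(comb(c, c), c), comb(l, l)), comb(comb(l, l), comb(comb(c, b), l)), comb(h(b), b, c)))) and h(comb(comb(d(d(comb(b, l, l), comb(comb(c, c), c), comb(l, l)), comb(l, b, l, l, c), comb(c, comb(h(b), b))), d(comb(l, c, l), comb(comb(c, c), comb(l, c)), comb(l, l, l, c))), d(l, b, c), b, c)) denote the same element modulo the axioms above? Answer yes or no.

Left:  h(comb(d(comb(l, c, l), comb(l, c, c, c), comb(c, comb(l, l), l)), comb(comb(b, c), d(l, b, c)), d(d(comb(comb(b, l), l), comb(comb(c, c), c), comb(l, l)), comb(comb(l, l), comb(comb(c, b), l)), comb(h(b), b, c))))
  Work inside:  comb(d(comb(l, c, l), comb(l, c, c, c), comb(c, comb(l, l), l)), comb(comb(b, c), d(l, b, c)), d(d(comb(comb(b, l), l), comb(comb(c, c), c), comb(l, l)), comb(comb(l, l), comb(comb(c, b), l)), comb(h(b), b, c)))
  Merge nested applications:  comb(d(comb(l, c, l), comb(l, c, c, c), comb(c, comb(l, l), l)), b, c, d(l, b, c), d(d(comb(comb(b, l), l), comb(comb(c, c), c), comb(l, l)), comb(comb(l, l), comb(comb(c, b), l)), comb(h(b), b, c)))
  Canonicalize subterm:  d(comb(l, c, l), comb(l, c, c, c), comb(c, comb(l, l), l))  →  d(comb(c, l, l), comb(c, c, c, l), comb(c, l, l, l))
  Simplify inside:  d(d(comb(comb(b, l), l), comb(comb(c, c), c), comb(l, l)), comb(comb(l, l), comb(comb(c, b), l)), comb(h(b), b, c))  →  d(d(comb(b, l, l), comb(c, c, c), comb(l, l)), comb(b, c, l, l, l), comb(b, c, h(b)))
  Order the arguments:  comb(b, c, d(comb(c, l, l), comb(c, c, c, l), comb(c, l, l, l)), d(d(comb(b, l, l), comb(c, c, c), comb(l, l)), comb(b, c, l, l, l), comb(b, c, h(b))), d(l, b, c))
  Put back:  h(comb(b, c, d(comb(c, l, l), comb(c, c, c, l), comb(c, l, l, l)), d(d(comb(b, l, l), comb(c, c, c), comb(l, l)), comb(b, c, l, l, l), comb(b, c, h(b))), d(l, b, c)))
Right:  h(comb(comb(d(d(comb(b, l, l), comb(comb(c, c), c), comb(l, l)), comb(l, b, l, l, c), comb(c, comb(h(b), b))), d(comb(l, c, l), comb(comb(c, c), comb(l, c)), comb(l, l, l, c))), d(l, b, c), b, c))
  Descend into:  comb(comb(d(d(comb(b, l, l), comb(comb(c, c), c), comb(l, l)), comb(l, b, l, l, c), comb(c, comb(h(b), b))), d(comb(l, c, l), comb(comb(c, c), comb(l, c)), comb(l, l, l, c))), d(l, b, c), b, c)
  Un-nest:  comb(d(d(comb(b, l, l), comb(comb(c, c), c), comb(l, l)), comb(l, b, l, l, c), comb(c, comb(h(b), b))), d(comb(l, c, l), comb(comb(c, c), comb(l, c)), comb(l, l, l, c)), d(l, b, c), b, c)
  Canonicalize subterm:  d(d(comb(b, l, l), comb(comb(c, c), c), comb(l, l)), comb(l, b, l, l, c), comb(c, comb(h(b), b)))  →  d(d(comb(b, l, l), comb(c, c, c), comb(l, l)), comb(b, c, l, l, l), comb(b, c, h(b)))
  Simplify inside:  d(comb(l, c, l), comb(comb(c, c), comb(l, c)), comb(l, l, l, c))  →  d(comb(c, l, l), comb(c, c, c, l), comb(c, l, l, l))
  Order the arguments:  comb(b, c, d(comb(c, l, l), comb(c, c, c, l), comb(c, l, l, l)), d(d(comb(b, l, l), comb(c, c, c), comb(l, l)), comb(b, c, l, l, l), comb(b, c, h(b))), d(l, b, c))
  Reassemble:  h(comb(b, c, d(comb(c, l, l), comb(c, c, c, l), comb(c, l, l, l)), d(d(comb(b, l, l), comb(c, c, c), comb(l, l)), comb(b, c, l, l, l), comb(b, c, h(b))), d(l, b, c)))

Answer: yes — both canonical forms are h(comb(b, c, d(comb(c, l, l), comb(c, c, c, l), comb(c, l, l, l)), d(d(comb(b, l, l), comb(c, c, c), comb(l, l)), comb(b, c, l, l, l), comb(b, c, h(b))), d(l, b, c)))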